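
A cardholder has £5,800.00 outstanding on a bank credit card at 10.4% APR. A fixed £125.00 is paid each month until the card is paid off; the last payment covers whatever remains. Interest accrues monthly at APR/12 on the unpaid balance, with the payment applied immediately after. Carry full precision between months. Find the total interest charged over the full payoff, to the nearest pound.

£1,651

Monthly rate r = 10.4%/12 = 0.866667% = 0.00866667.
Payoff takes n = ⌈−ln(1 − rB₀/P)/ln(1+r)⌉ = ⌈59.609⌉ = 60 payments; the last is £76.28.
Total paid = 59·£125.00 + £76.28 = £7,451.28.
Total interest = total paid − principal = £7,451.28 − £5,800.00 = £1,651.28.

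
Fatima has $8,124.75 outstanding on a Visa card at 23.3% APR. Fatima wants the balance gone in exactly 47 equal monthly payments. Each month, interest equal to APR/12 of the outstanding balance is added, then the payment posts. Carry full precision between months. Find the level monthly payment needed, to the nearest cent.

$265.14

Monthly rate r = 23.3%/12 = 1.94167% = 0.0194167.
Level-payment amortization: P = B₀·r / (1 − (1+r)^(−n)) = 8124.75·0.0194167 / (1 − 1.01942^(−47)).
Denominator 1 − (1+r)^(−47) = 0.594987241.
P = 157.756 / 0.594987241 ≈ 265.14.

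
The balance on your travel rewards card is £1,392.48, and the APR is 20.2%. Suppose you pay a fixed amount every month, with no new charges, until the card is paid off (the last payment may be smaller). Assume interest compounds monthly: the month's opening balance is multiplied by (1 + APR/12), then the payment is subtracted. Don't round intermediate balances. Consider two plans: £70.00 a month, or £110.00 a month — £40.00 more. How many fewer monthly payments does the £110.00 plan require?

10 fewer payments

Monthly rate r = 20.2%/12 = 1.68333% = 0.0168333.
At £70.00/mo: n = ⌈−ln(1 − rB₀/P)/ln(1+r)⌉ = 25 payments (last £29.99); total interest = total paid − £1,392.48 = £317.51.
At £110.00/mo: 15 payments (last £39.34); total interest £186.86.
Payments saved = 25 − 15 = 10.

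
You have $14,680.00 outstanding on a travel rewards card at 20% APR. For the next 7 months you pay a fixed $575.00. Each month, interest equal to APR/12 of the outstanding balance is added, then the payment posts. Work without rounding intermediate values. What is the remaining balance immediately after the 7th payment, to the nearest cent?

Monthly rate r = 20%/12 = 1.66667% = 0.0166667.
Each month: B ← B·(1+r) − $575.00.
Month 1: interest $244.67; balance after payment $14,349.67.
Month 2: interest $239.16; balance after payment $14,013.83.
Month 3: interest $233.56; balance after payment $13,672.39.
Month 4: interest $227.87; balance after payment $13,325.26.
Month 5: interest $222.09; balance after payment $12,972.35.
Month 6: interest $216.21; balance after payment $12,613.56.
Month 7: interest $210.23; balance after payment $12,248.78.

$12,248.78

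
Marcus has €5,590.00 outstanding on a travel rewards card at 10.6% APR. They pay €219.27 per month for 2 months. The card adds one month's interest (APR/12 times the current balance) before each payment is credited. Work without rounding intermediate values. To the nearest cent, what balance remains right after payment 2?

Monthly rate r = 10.6%/12 = 0.883333% = 0.00883333.
Each month: B ← B·(1+r) − €219.27.
Month 1: interest €49.38; balance after payment €5,420.11.
Month 2: interest €47.88; balance after payment €5,248.72.

€5,248.72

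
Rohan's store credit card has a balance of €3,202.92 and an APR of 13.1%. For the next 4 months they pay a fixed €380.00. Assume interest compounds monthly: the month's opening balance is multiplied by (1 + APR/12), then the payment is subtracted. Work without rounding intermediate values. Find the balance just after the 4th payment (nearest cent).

€1,800.02

Monthly rate r = 13.1%/12 = 1.09167% = 0.0109167.
Each month: B ← B·(1+r) − €380.00.
Month 1: interest €34.97; balance after payment €2,857.89.
Month 2: interest €31.20; balance after payment €2,509.08.
Month 3: interest €27.39; balance after payment €2,156.47.
Month 4: interest €23.54; balance after payment €1,800.02.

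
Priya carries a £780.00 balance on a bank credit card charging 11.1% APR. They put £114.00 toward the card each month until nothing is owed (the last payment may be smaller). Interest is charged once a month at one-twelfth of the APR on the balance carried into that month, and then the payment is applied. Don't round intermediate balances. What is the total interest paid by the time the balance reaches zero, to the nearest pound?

£30

Monthly rate r = 11.1%/12 = 0.925% = 0.00925.
Payoff takes n = ⌈−ln(1 − rB₀/P)/ln(1+r)⌉ = ⌈7.101⌉ = 8 payments; the last is £11.55.
Total paid = 7·£114.00 + £11.55 = £809.55.
Total interest = total paid − principal = £809.55 − £780.00 = £29.55.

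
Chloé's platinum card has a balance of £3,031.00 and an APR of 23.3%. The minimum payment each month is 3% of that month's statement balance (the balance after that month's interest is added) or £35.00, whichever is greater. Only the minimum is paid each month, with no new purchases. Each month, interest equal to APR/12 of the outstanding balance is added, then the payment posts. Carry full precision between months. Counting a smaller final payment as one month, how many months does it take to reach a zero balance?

140 months

Monthly rate r = 23.3%/12 = 1.94167% = 0.0194167.
While 3% of the post-interest balance exceeds £35.00, each month B ← (B·(1+r))·(1 − 0.03), i.e. B shrinks by the factor (1+r)·0.97 = 0.98883.
This holds for months 1–87. Entering month 88 the balance is £1,141.11; 3% of the post-interest balance is now below £35.00, so the flat £35.00 minimum applies from here.
From month 88 a fixed £35.00 at rate r clears £1,141.11 in 53 more payments. Total: 87 + 53 = 140 months.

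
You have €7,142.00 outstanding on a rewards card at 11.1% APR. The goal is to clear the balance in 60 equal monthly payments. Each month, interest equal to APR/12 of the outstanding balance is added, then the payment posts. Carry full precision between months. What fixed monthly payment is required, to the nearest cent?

Monthly rate r = 11.1%/12 = 0.925% = 0.00925.
Level-payment amortization: P = B₀·r / (1 − (1+r)^(−n)) = 7142.00·0.00925 / (1 − 1.00925^(−60)).
Denominator 1 − (1+r)^(−60) = 0.424461322.
P = 66.0635 / 0.424461322 ≈ 155.64.

€155.64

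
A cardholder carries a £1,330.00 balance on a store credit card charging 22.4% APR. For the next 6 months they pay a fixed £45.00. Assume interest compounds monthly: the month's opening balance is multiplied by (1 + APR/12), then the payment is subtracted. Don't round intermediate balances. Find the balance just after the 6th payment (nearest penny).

Monthly rate r = 22.4%/12 = 1.86667% = 0.0186667.
Each month: B ← B·(1+r) − £45.00.
Month 1: interest £24.83; balance after payment £1,309.83.
Month 2: interest £24.45; balance after payment £1,289.28.
Month 3: interest £24.07; balance after payment £1,268.34.
Month 4: interest £23.68; balance after payment £1,247.02.
Month 5: interest £23.28; balance after payment £1,225.30.
Month 6: interest £22.87; balance after payment £1,203.17.

£1,203.17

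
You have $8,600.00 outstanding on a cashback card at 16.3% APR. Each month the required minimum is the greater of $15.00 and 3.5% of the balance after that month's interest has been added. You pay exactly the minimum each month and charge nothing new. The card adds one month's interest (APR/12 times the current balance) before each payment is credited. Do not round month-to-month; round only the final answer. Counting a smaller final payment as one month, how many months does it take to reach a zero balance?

Monthly rate r = 16.3%/12 = 1.35833% = 0.0135833.
While 3.5% of the post-interest balance exceeds $15.00, each month B ← (B·(1+r))·(1 − 0.035), i.e. B shrinks by the factor (1+r)·0.965 = 0.97811.
This holds for months 1–137. Entering month 138 the balance is $414.46; 3.5% of the post-interest balance is now below $15.00, so the flat $15.00 minimum applies from here.
From month 138 a fixed $15.00 at rate r clears $414.46 in 35 more payments. Total: 137 + 35 = 172 months.

172 months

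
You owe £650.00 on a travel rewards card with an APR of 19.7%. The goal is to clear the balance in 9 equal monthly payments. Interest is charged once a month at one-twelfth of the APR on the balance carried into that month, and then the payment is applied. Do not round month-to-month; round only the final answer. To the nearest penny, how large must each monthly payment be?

Monthly rate r = 19.7%/12 = 1.64167% = 0.0164167.
Level-payment amortization: P = B₀·r / (1 − (1+r)^(−n)) = 650.00·0.0164167 / (1 − 1.01642^(−9)).
Denominator 1 − (1+r)^(−9) = 0.136317738.
P = 10.6708 / 0.136317738 ≈ 78.28.

£78.28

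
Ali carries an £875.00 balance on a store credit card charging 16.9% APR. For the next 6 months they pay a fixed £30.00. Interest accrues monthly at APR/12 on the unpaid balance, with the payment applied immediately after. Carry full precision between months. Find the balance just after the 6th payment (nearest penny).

£765.13

Monthly rate r = 16.9%/12 = 1.40833% = 0.0140833.
Each month: B ← B·(1+r) − £30.00.
Month 1: interest £12.32; balance after payment £857.32.
Month 2: interest £12.07; balance after payment £839.40.
Month 3: interest £11.82; balance after payment £821.22.
Month 4: interest £11.57; balance after payment £802.78.
Month 5: interest £11.31; balance after payment £784.09.
Month 6: interest £11.04; balance after payment £765.13.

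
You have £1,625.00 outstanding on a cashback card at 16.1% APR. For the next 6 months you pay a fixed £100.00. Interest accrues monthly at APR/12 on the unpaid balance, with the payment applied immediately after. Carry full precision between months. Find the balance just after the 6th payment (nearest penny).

£1,139.79

Monthly rate r = 16.1%/12 = 1.34167% = 0.0134167.
Each month: B ← B·(1+r) − £100.00.
Month 1: interest £21.80; balance after payment £1,546.80.
Month 2: interest £20.75; balance after payment £1,467.56.
Month 3: interest £19.69; balance after payment £1,387.24.
Month 4: interest £18.61; balance after payment £1,305.86.
Month 5: interest £17.52; balance after payment £1,223.38.
Month 6: interest £16.41; balance after payment £1,139.79.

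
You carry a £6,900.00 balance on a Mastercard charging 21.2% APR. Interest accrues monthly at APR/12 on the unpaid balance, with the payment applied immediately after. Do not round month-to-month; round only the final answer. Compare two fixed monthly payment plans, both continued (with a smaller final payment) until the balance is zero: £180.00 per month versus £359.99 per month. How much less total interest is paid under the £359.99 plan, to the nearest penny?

Monthly rate r = 21.2%/12 = 1.76667% = 0.0176667.
At £180.00/mo: n = ⌈−ln(1 − rB₀/P)/ln(1+r)⌉ = 65 payments (last £103.13); total interest = total paid − £6,900.00 = £4,723.13.
At £359.99/mo: 24 payments (last £219.51); total interest £1,599.28.
Interest saved = £4,723.13 − £1,599.28 = £3,123.85.

£3,123.85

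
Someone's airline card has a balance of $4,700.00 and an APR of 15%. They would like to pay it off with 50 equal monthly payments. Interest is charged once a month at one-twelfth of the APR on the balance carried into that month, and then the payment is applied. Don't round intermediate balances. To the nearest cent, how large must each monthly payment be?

Monthly rate r = 15%/12 = 1.25% = 0.0125.
Level-payment amortization: P = B₀·r / (1 − (1+r)^(−n)) = 4700.00·0.0125 / (1 − 1.0125^(−50)).
Denominator 1 − (1+r)^(−50) = 0.462660947.
P = 58.75 / 0.462660947 ≈ 126.98.

$126.98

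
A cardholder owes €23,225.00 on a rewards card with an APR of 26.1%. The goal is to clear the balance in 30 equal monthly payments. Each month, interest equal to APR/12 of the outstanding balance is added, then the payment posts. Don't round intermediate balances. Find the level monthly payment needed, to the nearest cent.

€1,062.11

Monthly rate r = 26.1%/12 = 2.175% = 0.02175.
Level-payment amortization: P = B₀·r / (1 − (1+r)^(−n)) = 23225.00·0.02175 / (1 − 1.02175^(−30)).
Denominator 1 − (1+r)^(−30) = 0.475602505.
P = 505.144 / 0.475602505 ≈ 1062.11.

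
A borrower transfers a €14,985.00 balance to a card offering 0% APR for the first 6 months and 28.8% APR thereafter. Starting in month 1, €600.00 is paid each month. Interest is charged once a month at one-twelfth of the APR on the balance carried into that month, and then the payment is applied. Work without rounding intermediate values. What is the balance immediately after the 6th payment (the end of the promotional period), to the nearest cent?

Promo months 1–6 at r₀ = 0%/12 = 0; months 7+ at r₁ = 28.8%/12 = 0.024.
After month 6 (no interest yet): B = €14,985.00 − 6·€600.00 = €11,385.00.

€11,385.00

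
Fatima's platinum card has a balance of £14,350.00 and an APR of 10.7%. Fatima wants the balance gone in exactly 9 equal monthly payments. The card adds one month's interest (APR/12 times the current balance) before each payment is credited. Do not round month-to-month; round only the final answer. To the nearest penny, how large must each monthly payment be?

£1,666.37

Monthly rate r = 10.7%/12 = 0.891667% = 0.00891667.
Level-payment amortization: P = B₀·r / (1 − (1+r)^(−n)) = 14350.00·0.00891667 / (1 − 1.00892^(−9)).
Denominator 1 − (1+r)^(−9) = 0.0767861041.
P = 127.954 / 0.0767861041 ≈ 1666.37.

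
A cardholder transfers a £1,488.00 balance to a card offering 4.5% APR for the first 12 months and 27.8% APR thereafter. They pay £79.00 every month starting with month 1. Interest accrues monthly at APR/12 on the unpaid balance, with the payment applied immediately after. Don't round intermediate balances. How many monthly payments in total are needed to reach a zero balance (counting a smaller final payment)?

Promo months 1–12 at r₀ = 4.5%/12 = 0.00375; months 13+ at r₁ = 27.8%/12 = 0.0231667.
After month 12: iterate B ← B·(1+r₀) − £79.00 for 12 months → £588.56.
Then at r₁ with £79.00/mo: n₂ = −ln(1 − r₁·B/P)/ln(1+r₁) ≈ 8.27 → 9 more payments.

21 months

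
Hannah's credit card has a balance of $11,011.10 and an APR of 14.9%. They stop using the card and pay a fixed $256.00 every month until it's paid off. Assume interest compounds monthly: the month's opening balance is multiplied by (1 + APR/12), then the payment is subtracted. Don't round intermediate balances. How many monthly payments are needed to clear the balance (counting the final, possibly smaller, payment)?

62 months

Monthly rate r = 14.9%/12 = 1.24167% = 0.0124167.
Recurrence: B ← B·(1+r) − $256.00.
Month 1: interest $136.72; balance after payment $10,891.82.
Month 2: interest $135.24; balance after payment $10,771.06.
Closed form: n = −ln(1 − rB₀/P)/ln(1+r) = −ln(0.46593)/ln(1.01242) ≈ 61.888, so the balance reaches zero during payment 62.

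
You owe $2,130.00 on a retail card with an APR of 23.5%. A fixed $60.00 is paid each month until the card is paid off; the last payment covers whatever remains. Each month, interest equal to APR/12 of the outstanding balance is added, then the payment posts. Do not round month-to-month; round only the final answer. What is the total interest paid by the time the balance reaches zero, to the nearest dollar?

Monthly rate r = 23.5%/12 = 1.95833% = 0.0195833.
Payoff takes n = ⌈−ln(1 − rB₀/P)/ln(1+r)⌉ = ⌈61.262⌉ = 62 payments; the last is $15.86.
Total paid = 61·$60.00 + $15.86 = $3,675.86.
Total interest = total paid − principal = $3,675.86 − $2,130.00 = $1,545.86.

$1,546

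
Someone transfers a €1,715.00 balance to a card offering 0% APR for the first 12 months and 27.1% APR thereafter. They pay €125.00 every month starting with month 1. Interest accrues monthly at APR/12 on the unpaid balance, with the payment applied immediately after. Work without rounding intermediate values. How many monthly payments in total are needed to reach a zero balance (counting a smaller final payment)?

14 payments

Promo months 1–12 at r₀ = 0%/12 = 0; months 13+ at r₁ = 27.1%/12 = 0.0225833.
After month 12 (no interest yet): B = €1,715.00 − 12·€125.00 = €215.00.
Then at r₁ with €125.00/mo: n₂ = −ln(1 − r₁·B/P)/ln(1+r₁) ≈ 1.77 → 2 more payments.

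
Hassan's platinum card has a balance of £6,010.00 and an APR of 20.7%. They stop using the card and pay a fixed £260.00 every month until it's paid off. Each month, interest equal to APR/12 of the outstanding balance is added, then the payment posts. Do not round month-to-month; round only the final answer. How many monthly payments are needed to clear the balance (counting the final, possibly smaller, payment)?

Monthly rate r = 20.7%/12 = 1.725% = 0.01725.
Recurrence: B ← B·(1+r) − £260.00.
Month 1: interest £103.67; balance after payment £5,853.67.
Month 2: interest £100.98; balance after payment £5,694.65.
Closed form: n = −ln(1 − rB₀/P)/ln(1+r) = −ln(0.60126)/ln(1.01725) ≈ 29.745, so the balance reaches zero during payment 30.

30 payments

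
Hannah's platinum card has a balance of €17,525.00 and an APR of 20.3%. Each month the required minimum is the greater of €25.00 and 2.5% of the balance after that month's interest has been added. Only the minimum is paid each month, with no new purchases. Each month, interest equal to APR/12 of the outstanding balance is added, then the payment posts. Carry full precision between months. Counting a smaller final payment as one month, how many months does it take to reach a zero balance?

Monthly rate r = 20.3%/12 = 1.69167% = 0.0169167.
While 2.5% of the post-interest balance exceeds €25.00, each month B ← (B·(1+r))·(1 − 0.025), i.e. B shrinks by the factor (1+r)·0.975 = 0.99149.
This holds for months 1–338. Entering month 339 the balance is €976.50; 2.5% of the post-interest balance is now below €25.00, so the flat €25.00 minimum applies from here.
From month 339 a fixed €25.00 at rate r clears €976.50 in 65 more payments. Total: 338 + 65 = 403 months.

403 months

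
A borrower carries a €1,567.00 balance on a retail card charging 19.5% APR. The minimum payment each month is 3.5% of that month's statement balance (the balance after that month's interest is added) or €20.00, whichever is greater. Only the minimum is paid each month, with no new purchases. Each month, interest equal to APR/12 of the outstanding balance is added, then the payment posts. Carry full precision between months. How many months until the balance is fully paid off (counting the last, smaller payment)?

91 months

Monthly rate r = 19.5%/12 = 1.625% = 0.01625.
While 3.5% of the post-interest balance exceeds €20.00, each month B ← (B·(1+r))·(1 − 0.035), i.e. B shrinks by the factor (1+r)·0.965 = 0.98068.
This holds for months 1–53. Entering month 54 the balance is €557.25; 3.5% of the post-interest balance is now below €20.00, so the flat €20.00 minimum applies from here.
From month 54 a fixed €20.00 at rate r clears €557.25 in 38 more payments. Total: 53 + 38 = 91 months.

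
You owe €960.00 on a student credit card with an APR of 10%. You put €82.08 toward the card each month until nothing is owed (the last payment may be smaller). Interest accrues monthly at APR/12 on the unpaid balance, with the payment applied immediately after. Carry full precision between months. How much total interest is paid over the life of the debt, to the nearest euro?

Monthly rate r = 10%/12 = 0.833333% = 0.00833333.
Payoff takes n = ⌈−ln(1 − rB₀/P)/ln(1+r)⌉ = ⌈12.357⌉ = 13 payments; the last is €29.39.
Total paid = 12·€82.08 + €29.39 = €1,014.35.
Total interest = total paid − principal = €1,014.35 − €960.00 = €54.35.

€54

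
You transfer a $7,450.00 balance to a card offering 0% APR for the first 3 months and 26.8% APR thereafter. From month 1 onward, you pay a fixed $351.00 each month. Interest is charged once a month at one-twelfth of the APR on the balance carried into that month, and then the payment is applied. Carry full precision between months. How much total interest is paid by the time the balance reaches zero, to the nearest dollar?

$1,909

Promo months 1–3 at r₀ = 0%/12 = 0; months 4+ at r₁ = 26.8%/12 = 0.0223333.
After month 3 (no interest yet): B = $7,450.00 − 3·$351.00 = $6,397.00.
Then at r₁ with $351.00/mo: n₂ = −ln(1 − r₁·B/P)/ln(1+r₁) ≈ 23.66 → 24 more payments.
Total paid = 26·$351.00 + $232.74 = $9,358.74; interest = $9,358.74 − $7,450.00 = $1,908.74.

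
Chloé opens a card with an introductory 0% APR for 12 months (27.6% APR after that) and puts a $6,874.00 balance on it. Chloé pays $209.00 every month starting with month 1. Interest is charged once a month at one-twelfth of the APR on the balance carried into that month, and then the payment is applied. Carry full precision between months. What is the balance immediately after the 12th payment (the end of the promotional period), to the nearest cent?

Promo months 1–12 at r₀ = 0%/12 = 0; months 13+ at r₁ = 27.6%/12 = 0.023.
After month 12 (no interest yet): B = $6,874.00 − 12·$209.00 = $4,366.00.

$4,366.00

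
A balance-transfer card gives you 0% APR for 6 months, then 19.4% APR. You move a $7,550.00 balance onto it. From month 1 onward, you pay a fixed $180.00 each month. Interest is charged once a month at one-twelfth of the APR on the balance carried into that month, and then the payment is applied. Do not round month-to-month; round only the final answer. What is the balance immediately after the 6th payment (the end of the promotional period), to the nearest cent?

$6,470.00

Promo months 1–6 at r₀ = 0%/12 = 0; months 7+ at r₁ = 19.4%/12 = 0.0161667.
After month 6 (no interest yet): B = $7,550.00 − 6·$180.00 = $6,470.00.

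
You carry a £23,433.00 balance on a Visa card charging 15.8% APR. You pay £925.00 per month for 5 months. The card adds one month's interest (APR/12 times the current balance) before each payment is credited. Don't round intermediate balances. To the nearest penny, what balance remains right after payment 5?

£20,268.43

Monthly rate r = 15.8%/12 = 1.31667% = 0.0131667.
Each month: B ← B·(1+r) − £925.00.
Month 1: interest £308.53; balance after payment £22,816.53.
Month 2: interest £300.42; balance after payment £22,191.95.
Month 3: interest £292.19; balance after payment £21,559.15.
Month 4: interest £283.86; balance after payment £20,918.01.
Month 5: interest £275.42; balance after payment £20,268.43.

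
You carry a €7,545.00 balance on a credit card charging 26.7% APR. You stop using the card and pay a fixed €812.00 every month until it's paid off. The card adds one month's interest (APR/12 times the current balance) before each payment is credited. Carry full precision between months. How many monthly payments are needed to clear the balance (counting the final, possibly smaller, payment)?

Monthly rate r = 26.7%/12 = 2.225% = 0.02225.
Recurrence: B ← B·(1+r) − €812.00.
Month 1: interest €167.88; balance after payment €6,900.88.
Month 2: interest €153.54; balance after payment €6,242.42.
Closed form: n = −ln(1 − rB₀/P)/ln(1+r) = −ln(0.79326)/ln(1.02225) ≈ 10.525, so the balance reaches zero during payment 11.

11 months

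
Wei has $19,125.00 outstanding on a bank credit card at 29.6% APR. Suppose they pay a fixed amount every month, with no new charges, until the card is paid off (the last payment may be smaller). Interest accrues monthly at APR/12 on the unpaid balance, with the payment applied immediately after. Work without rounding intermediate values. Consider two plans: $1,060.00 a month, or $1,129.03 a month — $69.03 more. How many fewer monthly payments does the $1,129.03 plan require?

2 fewer payments

Monthly rate r = 29.6%/12 = 2.46667% = 0.0246667.
At $1,060.00/mo: n = ⌈−ln(1 − rB₀/P)/ln(1+r)⌉ = 25 payments (last $178.22); total interest = total paid − $19,125.00 = $6,493.22.
At $1,129.03/mo: 23 payments (last $230.29); total interest $5,943.95.
Payments saved = 25 − 23 = 2.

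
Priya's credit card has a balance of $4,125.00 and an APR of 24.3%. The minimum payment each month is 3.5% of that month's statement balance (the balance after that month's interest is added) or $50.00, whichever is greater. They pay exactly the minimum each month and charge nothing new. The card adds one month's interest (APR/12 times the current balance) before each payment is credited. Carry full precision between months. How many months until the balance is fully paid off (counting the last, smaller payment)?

112 months

Monthly rate r = 24.3%/12 = 2.025% = 0.02025.
While 3.5% of the post-interest balance exceeds $50.00, each month B ← (B·(1+r))·(1 − 0.035), i.e. B shrinks by the factor (1+r)·0.965 = 0.98454.
This holds for months 1–70. Entering month 71 the balance is $1,386.11; 3.5% of the post-interest balance is now below $50.00, so the flat $50.00 minimum applies from here.
From month 71 a fixed $50.00 at rate r clears $1,386.11 in 42 more payments. Total: 70 + 42 = 112 months.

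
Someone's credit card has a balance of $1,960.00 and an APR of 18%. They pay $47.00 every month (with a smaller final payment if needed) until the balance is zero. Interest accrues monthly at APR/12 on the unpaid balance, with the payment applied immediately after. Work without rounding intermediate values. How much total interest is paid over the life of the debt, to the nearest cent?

$1,140.75

Monthly rate r = 18%/12 = 1.5% = 0.015.
Payoff takes n = ⌈−ln(1 − rB₀/P)/ln(1+r)⌉ = ⌈65.973⌉ = 66 payments; the last is $45.75.
Total paid = 65·$47.00 + $45.75 = $3,100.75.
Total interest = total paid − principal = $3,100.75 − $1,960.00 = $1,140.75.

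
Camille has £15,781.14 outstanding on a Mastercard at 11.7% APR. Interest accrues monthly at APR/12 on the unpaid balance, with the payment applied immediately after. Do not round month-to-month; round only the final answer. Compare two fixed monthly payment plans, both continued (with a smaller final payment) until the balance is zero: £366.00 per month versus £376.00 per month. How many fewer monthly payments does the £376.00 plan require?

2 fewer payments

Monthly rate r = 11.7%/12 = 0.975% = 0.00975.
At £366.00/mo: n = ⌈−ln(1 − rB₀/P)/ln(1+r)⌉ = 57 payments (last £78.01); total interest = total paid − £15,781.14 = £4,792.87.
At £376.00/mo: 55 payments (last £91.75); total interest £4,614.61.
Payments saved = 57 − 55 = 2.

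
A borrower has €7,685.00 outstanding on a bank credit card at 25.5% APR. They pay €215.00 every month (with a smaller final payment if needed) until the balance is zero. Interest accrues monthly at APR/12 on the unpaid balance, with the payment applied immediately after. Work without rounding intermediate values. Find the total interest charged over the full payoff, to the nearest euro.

€6,889

Monthly rate r = 25.5%/12 = 2.125% = 0.02125.
Payoff takes n = ⌈−ln(1 − rB₀/P)/ln(1+r)⌉ = ⌈67.783⌉ = 68 payments; the last is €168.76.
Total paid = 67·€215.00 + €168.76 = €14,573.76.
Total interest = total paid − principal = €14,573.76 − €7,685.00 = €6,888.76.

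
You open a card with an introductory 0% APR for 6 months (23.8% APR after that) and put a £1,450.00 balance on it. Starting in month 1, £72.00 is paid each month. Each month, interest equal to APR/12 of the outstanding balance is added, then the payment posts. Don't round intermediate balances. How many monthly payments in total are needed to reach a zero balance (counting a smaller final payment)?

23 months

Promo months 1–6 at r₀ = 0%/12 = 0; months 7+ at r₁ = 23.8%/12 = 0.0198333.
After month 6 (no interest yet): B = £1,450.00 − 6·£72.00 = £1,018.00.
Then at r₁ with £72.00/mo: n₂ = −ln(1 − r₁·B/P)/ln(1+r₁) ≈ 16.76 → 17 more payments.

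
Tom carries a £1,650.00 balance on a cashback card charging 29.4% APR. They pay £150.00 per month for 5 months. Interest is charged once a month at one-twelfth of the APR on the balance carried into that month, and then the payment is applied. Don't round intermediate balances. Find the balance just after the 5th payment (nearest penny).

£1,074.61

Monthly rate r = 29.4%/12 = 2.45% = 0.0245.
Each month: B ← B·(1+r) − £150.00.
Month 1: interest £40.42; balance after payment £1,540.42.
Month 2: interest £37.74; balance after payment £1,428.17.
Month 3: interest £34.99; balance after payment £1,313.16.
Month 4: interest £32.17; balance after payment £1,195.33.
Month 5: interest £29.29; balance after payment £1,074.61.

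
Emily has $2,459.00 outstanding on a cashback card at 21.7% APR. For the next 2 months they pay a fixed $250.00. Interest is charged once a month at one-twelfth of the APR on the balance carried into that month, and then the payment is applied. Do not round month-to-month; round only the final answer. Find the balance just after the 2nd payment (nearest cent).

$2,044.22

Monthly rate r = 21.7%/12 = 1.80833% = 0.0180833.
Each month: B ← B·(1+r) − $250.00.
Month 1: interest $44.47; balance after payment $2,253.47.
Month 2: interest $40.75; balance after payment $2,044.22.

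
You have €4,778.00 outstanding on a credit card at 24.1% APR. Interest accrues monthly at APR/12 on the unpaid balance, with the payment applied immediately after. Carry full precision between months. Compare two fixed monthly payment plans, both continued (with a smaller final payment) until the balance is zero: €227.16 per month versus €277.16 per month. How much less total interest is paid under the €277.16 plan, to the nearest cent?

€347.09

Monthly rate r = 24.1%/12 = 2.00833% = 0.0200833.
At €227.16/mo: n = ⌈−ln(1 − rB₀/P)/ln(1+r)⌉ = 28 payments (last €138.10); total interest = total paid − €4,778.00 = €1,493.42.
At €277.16/mo: 22 payments (last €103.97); total interest €1,146.33.
Interest saved = €1,493.42 − €1,146.33 = €347.09.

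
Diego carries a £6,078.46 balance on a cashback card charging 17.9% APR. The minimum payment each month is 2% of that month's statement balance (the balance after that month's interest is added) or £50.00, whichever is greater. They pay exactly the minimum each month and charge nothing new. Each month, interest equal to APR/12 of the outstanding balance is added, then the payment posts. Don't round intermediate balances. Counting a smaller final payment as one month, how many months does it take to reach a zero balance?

Monthly rate r = 17.9%/12 = 1.49167% = 0.0149167.
While 2% of the post-interest balance exceeds £50.00, each month B ← (B·(1+r))·(1 − 0.02), i.e. B shrinks by the factor (1+r)·0.98 = 0.99462.
This holds for months 1–168. Entering month 169 the balance is £2,455.15; 2% of the post-interest balance is now below £50.00, so the flat £50.00 minimum applies from here.
From month 169 a fixed £50.00 at rate r clears £2,455.15 in 90 more payments. Total: 168 + 90 = 258 months.

258 months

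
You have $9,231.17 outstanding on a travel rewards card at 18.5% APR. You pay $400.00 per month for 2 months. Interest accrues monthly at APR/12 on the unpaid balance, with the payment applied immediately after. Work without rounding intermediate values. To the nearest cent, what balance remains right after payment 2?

Monthly rate r = 18.5%/12 = 1.54167% = 0.0154167.
Each month: B ← B·(1+r) − $400.00.
Month 1: interest $142.31; balance after payment $8,973.48.
Month 2: interest $138.34; balance after payment $8,711.83.

$8,711.83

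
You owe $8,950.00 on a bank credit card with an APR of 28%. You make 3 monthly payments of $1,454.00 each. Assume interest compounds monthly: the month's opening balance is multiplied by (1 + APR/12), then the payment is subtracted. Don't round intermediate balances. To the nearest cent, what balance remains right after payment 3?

Monthly rate r = 28%/12 = 2.33333% = 0.0233333.
Each month: B ← B·(1+r) − $1,454.00.
Month 1: interest $208.83; balance after payment $7,704.83.
Month 2: interest $179.78; balance after payment $6,430.61.
Month 3: interest $150.05; balance after payment $5,126.66.

$5,126.66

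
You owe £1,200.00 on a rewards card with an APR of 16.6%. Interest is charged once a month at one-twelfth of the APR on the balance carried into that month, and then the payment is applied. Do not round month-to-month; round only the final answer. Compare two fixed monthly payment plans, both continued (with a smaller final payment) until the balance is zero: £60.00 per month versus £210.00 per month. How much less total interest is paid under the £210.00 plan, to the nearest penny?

Monthly rate r = 16.6%/12 = 1.38333% = 0.0138333.
At £60.00/mo: n = ⌈−ln(1 − rB₀/P)/ln(1+r)⌉ = 24 payments (last £34.60); total interest = total paid − £1,200.00 = £214.60.
At £210.00/mo: 6 payments (last £208.72); total interest £58.72.
Interest saved = £214.60 − £58.72 = £155.88.

£155.88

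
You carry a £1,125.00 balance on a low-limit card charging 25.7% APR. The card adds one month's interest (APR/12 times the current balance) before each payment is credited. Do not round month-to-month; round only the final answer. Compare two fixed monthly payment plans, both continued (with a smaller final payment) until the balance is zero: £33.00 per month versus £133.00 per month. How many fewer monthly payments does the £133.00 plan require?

52 fewer payments

Monthly rate r = 25.7%/12 = 2.14167% = 0.0214167.
At £33.00/mo: n = ⌈−ln(1 − rB₀/P)/ln(1+r)⌉ = 62 payments (last £26.73); total interest = total paid − £1,125.00 = £914.73.
At £133.00/mo: 10 payments (last £57.75); total interest £129.75.
Payments saved = 62 − 10 = 52.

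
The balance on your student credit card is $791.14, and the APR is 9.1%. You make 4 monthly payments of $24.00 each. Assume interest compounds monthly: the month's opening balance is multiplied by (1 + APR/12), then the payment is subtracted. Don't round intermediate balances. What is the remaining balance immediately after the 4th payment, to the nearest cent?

$718.31

Monthly rate r = 9.1%/12 = 0.758333% = 0.00758333.
Each month: B ← B·(1+r) − $24.00.
Month 1: interest $6.00; balance after payment $773.14.
Month 2: interest $5.86; balance after payment $755.00.
Month 3: interest $5.73; balance after payment $736.73.
Month 4: interest $5.59; balance after payment $718.31.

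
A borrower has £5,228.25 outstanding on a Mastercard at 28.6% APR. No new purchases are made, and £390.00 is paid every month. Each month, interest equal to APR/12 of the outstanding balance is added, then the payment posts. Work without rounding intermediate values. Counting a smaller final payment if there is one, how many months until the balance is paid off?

17 months

Monthly rate r = 28.6%/12 = 2.38333% = 0.0238333.
Recurrence: B ← B·(1+r) − £390.00.
Month 1: interest £124.61; balance after payment £4,962.86.
Month 2: interest £118.28; balance after payment £4,691.14.
Closed form: n = −ln(1 − rB₀/P)/ln(1+r) = −ln(0.6805)/ln(1.02383) ≈ 16.343, so the balance reaches zero during payment 17.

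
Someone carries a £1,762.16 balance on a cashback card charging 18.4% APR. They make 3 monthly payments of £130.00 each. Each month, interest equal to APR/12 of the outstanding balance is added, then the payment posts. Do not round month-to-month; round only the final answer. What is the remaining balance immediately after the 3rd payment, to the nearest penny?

£1,448.46

Monthly rate r = 18.4%/12 = 1.53333% = 0.0153333.
Each month: B ← B·(1+r) − £130.00.
Month 1: interest £27.02; balance after payment £1,659.18.
Month 2: interest £25.44; balance after payment £1,554.62.
Month 3: interest £23.84; balance after payment £1,448.46.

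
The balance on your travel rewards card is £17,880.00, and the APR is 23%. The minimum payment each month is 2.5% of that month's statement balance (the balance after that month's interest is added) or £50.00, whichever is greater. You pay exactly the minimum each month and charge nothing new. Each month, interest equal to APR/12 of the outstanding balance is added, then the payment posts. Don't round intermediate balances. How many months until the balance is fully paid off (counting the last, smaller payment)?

Monthly rate r = 23%/12 = 1.91667% = 0.0191667.
While 2.5% of the post-interest balance exceeds £50.00, each month B ← (B·(1+r))·(1 − 0.025), i.e. B shrinks by the factor (1+r)·0.975 = 0.99369.
This holds for months 1–349. Entering month 350 the balance is £1,961.36; 2.5% of the post-interest balance is now below £50.00, so the flat £50.00 minimum applies from here.
From month 350 a fixed £50.00 at rate r clears £1,961.36 in 74 more payments. Total: 349 + 74 = 423 months.

423 months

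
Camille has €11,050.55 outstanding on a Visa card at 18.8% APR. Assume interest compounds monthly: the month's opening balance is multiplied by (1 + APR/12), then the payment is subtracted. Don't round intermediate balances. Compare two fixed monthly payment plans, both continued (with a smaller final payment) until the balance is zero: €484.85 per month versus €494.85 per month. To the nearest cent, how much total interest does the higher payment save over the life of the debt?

€71.23

Monthly rate r = 18.8%/12 = 1.56667% = 0.0156667.
At €484.85/mo: n = ⌈−ln(1 − rB₀/P)/ln(1+r)⌉ = 29 payments (last €202.19); total interest = total paid − €11,050.55 = €2,727.44.
At €494.85/mo: 28 payments (last €345.81); total interest €2,656.21.
Interest saved = €2,727.44 − €2,656.21 = €71.23.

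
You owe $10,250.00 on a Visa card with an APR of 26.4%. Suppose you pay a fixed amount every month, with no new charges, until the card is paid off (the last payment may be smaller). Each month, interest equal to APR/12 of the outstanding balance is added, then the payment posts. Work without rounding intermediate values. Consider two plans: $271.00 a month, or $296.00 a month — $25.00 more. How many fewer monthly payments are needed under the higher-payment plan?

Monthly rate r = 26.4%/12 = 2.2% = 0.022.
At $271.00/mo: n = ⌈−ln(1 − rB₀/P)/ln(1+r)⌉ = 82 payments (last $270.56); total interest = total paid − $10,250.00 = $11,971.56.
At $296.00/mo: 66 payments (last $275.65); total interest $9,265.65.
Payments saved = 82 − 66 = 16.

16 fewer payments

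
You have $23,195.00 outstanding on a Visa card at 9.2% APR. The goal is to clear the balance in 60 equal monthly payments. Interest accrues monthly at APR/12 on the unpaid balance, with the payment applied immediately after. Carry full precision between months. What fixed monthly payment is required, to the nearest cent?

Monthly rate r = 9.2%/12 = 0.766667% = 0.00766667.
Level-payment amortization: P = B₀·r / (1 − (1+r)^(−n)) = 23195.00·0.00766667 / (1 − 1.00767^(−60)).
Denominator 1 − (1+r)^(−60) = 0.367607876.
P = 177.828 / 0.367607876 ≈ 483.74.

$483.74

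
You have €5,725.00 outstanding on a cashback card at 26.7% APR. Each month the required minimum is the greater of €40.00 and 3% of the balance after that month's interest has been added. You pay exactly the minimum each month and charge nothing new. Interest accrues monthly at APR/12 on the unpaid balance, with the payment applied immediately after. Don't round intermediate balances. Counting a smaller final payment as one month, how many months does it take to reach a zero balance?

Monthly rate r = 26.7%/12 = 2.225% = 0.02225.
While 3% of the post-interest balance exceeds €40.00, each month B ← (B·(1+r))·(1 − 0.03), i.e. B shrinks by the factor (1+r)·0.97 = 0.99158.
This holds for months 1–175. Entering month 176 the balance is €1,304.14; 3% of the post-interest balance is now below €40.00, so the flat €40.00 minimum applies from here.
From month 176 a fixed €40.00 at rate r clears €1,304.14 in 59 more payments. Total: 175 + 59 = 234 months.

234 months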